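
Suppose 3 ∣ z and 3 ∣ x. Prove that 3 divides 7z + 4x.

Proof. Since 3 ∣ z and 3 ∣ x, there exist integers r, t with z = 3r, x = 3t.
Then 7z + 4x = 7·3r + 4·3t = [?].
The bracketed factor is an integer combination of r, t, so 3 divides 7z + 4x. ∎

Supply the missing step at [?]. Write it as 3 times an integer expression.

3(7r + 4t)

Each term has a factor of 3: 7·3r + 4·3t = 3·(7r + 4t).
Since 7r + 4t is an integer, 3 ∣ (7z + 4x).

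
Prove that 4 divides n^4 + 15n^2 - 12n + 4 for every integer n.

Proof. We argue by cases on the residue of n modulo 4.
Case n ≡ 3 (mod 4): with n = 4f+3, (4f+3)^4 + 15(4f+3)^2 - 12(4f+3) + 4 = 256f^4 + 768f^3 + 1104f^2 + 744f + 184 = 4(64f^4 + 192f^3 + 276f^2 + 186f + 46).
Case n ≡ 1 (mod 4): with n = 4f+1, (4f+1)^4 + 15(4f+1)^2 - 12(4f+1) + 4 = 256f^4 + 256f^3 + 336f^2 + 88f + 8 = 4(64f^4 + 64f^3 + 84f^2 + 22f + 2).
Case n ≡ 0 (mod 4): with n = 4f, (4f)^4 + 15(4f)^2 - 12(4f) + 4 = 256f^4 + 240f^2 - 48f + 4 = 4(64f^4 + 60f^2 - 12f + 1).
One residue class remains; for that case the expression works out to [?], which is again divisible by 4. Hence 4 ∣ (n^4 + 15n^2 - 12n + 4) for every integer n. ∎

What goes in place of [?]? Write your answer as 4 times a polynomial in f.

The residues treated are {3, 1, 0}, so the missing case is n ≡ 2 (mod 4); write n = 4f+2.
Then (4f+2)^4 + 15(4f+2)^2 - 12(4f+2) + 4 = 256f^4 + 512f^3 + 624f^2 + 320f + 56 = 4(64f^4 + 128f^3 + 156f^2 + 80f + 14).

4(64f^4 + 128f^3 + 156f^2 + 80f + 14)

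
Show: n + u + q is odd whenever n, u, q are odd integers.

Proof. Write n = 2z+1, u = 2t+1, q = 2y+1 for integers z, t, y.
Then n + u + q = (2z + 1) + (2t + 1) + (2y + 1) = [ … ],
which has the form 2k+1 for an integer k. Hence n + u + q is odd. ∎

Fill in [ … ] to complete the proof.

(2z + 1) + (2t + 1) + (2y + 1) = 2t + 2y + 2z + 3
= 2(t + y + z + 1) + 1.
Since t + y + z + 1 is an integer, the sum is of the form 2k+1 for an integer k.

2(t + y + z + 1) + 1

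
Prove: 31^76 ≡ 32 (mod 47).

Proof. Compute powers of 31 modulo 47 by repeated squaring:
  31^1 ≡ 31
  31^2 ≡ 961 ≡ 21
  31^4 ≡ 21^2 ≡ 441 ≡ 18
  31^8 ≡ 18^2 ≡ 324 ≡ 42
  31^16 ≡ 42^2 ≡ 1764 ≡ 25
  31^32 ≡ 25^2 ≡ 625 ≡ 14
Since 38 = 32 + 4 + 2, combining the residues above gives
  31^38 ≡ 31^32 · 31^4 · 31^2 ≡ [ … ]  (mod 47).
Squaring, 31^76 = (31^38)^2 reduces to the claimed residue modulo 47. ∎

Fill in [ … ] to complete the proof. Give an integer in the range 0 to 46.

31^32 · 31^4 · 31^2 ≡ 14 · 18 · 21 = 5292.
5292 mod 47 = 28, so 31^38 ≡ 28 (mod 47).

28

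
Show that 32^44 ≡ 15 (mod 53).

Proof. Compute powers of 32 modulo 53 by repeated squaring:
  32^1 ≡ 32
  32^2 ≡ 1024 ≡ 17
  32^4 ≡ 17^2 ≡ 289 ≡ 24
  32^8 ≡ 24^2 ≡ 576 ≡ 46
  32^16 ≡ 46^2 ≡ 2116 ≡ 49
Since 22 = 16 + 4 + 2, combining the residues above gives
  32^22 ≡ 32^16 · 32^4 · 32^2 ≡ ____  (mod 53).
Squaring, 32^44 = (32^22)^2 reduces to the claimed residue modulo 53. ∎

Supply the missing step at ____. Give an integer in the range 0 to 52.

11

Multiply the listed residues: 49 · 24 · 17 = 1176 → 19992.
Reducing modulo 53: 19992 = 377·53 + 11, so 32^22 ≡ 11.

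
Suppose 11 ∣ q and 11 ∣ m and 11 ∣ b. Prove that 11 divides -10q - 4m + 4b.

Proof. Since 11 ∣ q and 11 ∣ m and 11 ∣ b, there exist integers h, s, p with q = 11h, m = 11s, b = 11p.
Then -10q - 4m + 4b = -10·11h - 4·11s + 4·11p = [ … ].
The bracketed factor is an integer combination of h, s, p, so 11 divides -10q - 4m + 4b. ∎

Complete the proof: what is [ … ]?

11(-10h + 4p - 4s)

Each term has a factor of 11: -10·11h - 4·11s + 4·11p = 11·(-10h + 4p - 4s).
Since -10h + 4p - 4s is an integer, 11 ∣ (-10q - 4m + 4b).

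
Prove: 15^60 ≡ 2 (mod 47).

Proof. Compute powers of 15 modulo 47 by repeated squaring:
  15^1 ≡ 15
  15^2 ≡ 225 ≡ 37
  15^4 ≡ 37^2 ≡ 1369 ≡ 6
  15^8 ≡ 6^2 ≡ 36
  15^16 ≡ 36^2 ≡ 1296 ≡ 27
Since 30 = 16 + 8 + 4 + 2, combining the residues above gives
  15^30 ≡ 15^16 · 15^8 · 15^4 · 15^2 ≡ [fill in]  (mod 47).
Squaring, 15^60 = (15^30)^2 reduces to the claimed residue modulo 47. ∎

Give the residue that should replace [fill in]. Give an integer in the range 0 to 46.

15^16 · 15^8 · 15^4 · 15^2 ≡ 27 · 36 · 6 · 37 = 215784.
215784 mod 47 = 7, so 15^30 ≡ 7 (mod 47).

7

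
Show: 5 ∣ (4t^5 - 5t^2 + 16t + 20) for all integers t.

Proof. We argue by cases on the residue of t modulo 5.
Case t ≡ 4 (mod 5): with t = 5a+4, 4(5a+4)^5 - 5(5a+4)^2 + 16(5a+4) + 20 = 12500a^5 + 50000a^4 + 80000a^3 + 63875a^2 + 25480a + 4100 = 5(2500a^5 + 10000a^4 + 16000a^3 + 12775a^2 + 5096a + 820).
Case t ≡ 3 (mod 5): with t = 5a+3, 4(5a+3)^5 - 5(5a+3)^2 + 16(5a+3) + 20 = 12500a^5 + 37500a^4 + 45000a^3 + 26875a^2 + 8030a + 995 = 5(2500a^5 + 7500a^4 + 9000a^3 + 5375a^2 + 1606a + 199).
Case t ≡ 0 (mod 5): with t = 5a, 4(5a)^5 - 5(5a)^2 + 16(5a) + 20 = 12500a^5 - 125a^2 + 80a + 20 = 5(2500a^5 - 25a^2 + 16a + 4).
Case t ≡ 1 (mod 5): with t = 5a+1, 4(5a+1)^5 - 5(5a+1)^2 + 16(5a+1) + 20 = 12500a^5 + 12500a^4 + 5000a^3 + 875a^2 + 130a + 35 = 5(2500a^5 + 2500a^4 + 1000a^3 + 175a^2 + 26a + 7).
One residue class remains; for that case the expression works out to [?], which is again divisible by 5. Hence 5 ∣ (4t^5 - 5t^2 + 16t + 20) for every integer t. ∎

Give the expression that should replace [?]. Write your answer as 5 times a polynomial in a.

Only t ≡ 2 (mod 5) is unaccounted for. Put t = 5a+2:
4(5a+2)^5 - 5(5a+2)^2 + 16(5a+2) + 20 expands to 12500a^5 + 25000a^4 + 20000a^3 + 7875a^2 + 1580a + 160,
and factoring out 5 leaves 5(2500a^5 + 5000a^4 + 4000a^3 + 1575a^2 + 316a + 32).

5(2500a^5 + 5000a^4 + 4000a^3 + 1575a^2 + 316a + 32)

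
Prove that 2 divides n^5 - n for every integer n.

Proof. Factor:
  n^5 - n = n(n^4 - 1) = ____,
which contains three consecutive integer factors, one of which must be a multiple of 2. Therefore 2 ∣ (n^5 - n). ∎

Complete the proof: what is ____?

n^4 - 1 = (n^2 - 1)(n^2 + 1), and n^2 - 1 = (n-1)(n+1).
So n(n^4 - 1) = (n - 1)n(n + 1)(n^2 + 1).

(n - 1)n(n + 1)(n^2 + 1)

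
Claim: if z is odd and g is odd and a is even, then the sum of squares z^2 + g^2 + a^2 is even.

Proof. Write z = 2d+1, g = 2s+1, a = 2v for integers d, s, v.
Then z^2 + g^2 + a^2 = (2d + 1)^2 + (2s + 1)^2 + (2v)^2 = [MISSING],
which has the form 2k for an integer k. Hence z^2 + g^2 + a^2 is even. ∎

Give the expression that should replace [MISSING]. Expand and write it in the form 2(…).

2(2d^2 + 2d + 2s^2 + 2s + 2v^2 + 1)

Expanding: (2d + 1)^2 + (2s + 1)^2 + (2v)^2 = 4d^2 + 4d + 4s^2 + 4s + 4v^2 + 2.
Every term is even; pulling out the factor of 2 gives 2(2d^2 + 2d + 2s^2 + 2s + 2v^2 + 1).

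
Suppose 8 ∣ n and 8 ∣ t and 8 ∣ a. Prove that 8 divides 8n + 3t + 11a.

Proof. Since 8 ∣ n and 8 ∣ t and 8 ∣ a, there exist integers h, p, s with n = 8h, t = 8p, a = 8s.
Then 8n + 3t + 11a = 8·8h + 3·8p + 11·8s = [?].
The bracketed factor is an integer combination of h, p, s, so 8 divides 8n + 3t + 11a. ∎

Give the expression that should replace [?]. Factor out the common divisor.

8(8h + 3p + 11s)

Each term has a factor of 8: 8·8h + 3·8p + 11·8s = 8·(8h + 3p + 11s).
Since 8h + 3p + 11s is an integer, 8 ∣ (8n + 3t + 11a).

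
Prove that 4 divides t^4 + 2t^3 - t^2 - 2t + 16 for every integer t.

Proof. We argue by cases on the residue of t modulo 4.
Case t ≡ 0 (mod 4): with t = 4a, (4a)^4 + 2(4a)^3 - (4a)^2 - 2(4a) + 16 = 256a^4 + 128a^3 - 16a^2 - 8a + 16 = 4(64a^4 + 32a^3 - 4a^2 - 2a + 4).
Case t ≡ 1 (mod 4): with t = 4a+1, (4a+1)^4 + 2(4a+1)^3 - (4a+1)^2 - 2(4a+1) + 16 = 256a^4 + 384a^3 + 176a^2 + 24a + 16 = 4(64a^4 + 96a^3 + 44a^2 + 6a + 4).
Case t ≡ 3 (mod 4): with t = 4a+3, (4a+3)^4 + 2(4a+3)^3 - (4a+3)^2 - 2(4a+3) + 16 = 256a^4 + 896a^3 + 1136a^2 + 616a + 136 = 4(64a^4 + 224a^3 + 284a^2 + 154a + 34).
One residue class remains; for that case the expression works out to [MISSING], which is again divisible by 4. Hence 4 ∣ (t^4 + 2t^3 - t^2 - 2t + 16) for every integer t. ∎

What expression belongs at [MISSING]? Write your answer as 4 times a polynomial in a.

Only t ≡ 2 (mod 4) is unaccounted for. Put t = 4a+2:
(4a+2)^4 + 2(4a+2)^3 - (4a+2)^2 - 2(4a+2) + 16 expands to 256a^4 + 640a^3 + 560a^2 + 200a + 40,
and factoring out 4 leaves 4(64a^4 + 160a^3 + 140a^2 + 50a + 10).

4(64a^4 + 160a^3 + 140a^2 + 50a + 10)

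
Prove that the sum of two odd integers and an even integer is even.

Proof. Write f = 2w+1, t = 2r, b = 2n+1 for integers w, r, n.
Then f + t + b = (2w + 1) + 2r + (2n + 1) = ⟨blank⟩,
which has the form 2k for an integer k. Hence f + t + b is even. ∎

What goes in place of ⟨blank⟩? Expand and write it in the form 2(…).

2(n + r + w + 1)

Expanding: (2w + 1) + 2r + (2n + 1) = 2n + 2r + 2w + 2.
Every term is even; pulling out the factor of 2 gives 2(n + r + w + 1).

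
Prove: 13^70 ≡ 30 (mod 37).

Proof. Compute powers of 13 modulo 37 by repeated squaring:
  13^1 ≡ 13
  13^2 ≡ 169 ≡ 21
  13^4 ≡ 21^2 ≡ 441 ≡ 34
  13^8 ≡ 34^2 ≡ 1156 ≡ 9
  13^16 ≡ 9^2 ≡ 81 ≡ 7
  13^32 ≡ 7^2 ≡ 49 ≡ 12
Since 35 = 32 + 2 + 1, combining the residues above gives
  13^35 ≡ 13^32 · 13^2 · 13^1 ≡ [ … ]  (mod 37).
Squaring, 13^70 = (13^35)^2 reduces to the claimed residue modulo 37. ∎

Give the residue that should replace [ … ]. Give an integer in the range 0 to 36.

20

13^32 · 13^2 · 13^1 ≡ 12 · 21 · 13 = 3276.
3276 mod 37 = 20, so 13^35 ≡ 20 (mod 37).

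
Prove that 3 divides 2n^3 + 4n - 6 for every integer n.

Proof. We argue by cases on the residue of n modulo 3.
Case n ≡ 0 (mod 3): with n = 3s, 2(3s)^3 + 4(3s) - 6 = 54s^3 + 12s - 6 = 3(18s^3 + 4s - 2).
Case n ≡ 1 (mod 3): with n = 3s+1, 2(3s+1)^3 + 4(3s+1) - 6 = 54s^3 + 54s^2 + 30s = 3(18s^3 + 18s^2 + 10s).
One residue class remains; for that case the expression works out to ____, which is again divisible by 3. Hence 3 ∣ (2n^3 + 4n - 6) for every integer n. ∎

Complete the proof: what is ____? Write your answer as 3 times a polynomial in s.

Only n ≡ 2 (mod 3) is unaccounted for. Put n = 3s+2:
2(3s+2)^3 + 4(3s+2) - 6 expands to 54s^3 + 108s^2 + 84s + 18,
and factoring out 3 leaves 3(18s^3 + 36s^2 + 28s + 6).

3(18s^3 + 36s^2 + 28s + 6)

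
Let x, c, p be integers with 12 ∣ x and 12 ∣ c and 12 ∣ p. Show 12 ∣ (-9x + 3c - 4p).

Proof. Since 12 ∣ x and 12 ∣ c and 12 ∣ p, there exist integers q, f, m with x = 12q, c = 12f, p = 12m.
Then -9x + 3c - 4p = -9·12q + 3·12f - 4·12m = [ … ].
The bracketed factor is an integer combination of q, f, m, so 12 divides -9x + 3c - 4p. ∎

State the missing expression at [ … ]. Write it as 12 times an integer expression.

Pull the common 12 out of every term: -9·12q + 3·12f - 4·12m = 12(3f - 4m - 9q).
3f - 4m - 9q is an integer, which exhibits the divisibility.

12(3f - 4m - 9q)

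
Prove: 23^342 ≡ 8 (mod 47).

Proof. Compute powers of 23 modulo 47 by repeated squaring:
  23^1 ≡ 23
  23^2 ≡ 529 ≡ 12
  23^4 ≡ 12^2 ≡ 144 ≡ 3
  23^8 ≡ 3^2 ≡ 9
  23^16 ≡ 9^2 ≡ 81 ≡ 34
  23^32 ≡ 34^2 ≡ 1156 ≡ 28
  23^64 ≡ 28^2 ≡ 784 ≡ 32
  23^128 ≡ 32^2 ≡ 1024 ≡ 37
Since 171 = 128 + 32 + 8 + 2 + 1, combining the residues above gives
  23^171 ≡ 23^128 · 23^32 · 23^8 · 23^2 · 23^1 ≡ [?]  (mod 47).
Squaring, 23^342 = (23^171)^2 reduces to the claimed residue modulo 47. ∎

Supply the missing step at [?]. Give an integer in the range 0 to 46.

33

Multiply the listed residues: 37 · 28 · 9 · 12 · 23 = 1036 → 9324 → 111888 → 2573424.
Reducing modulo 47: 2573424 = 54753·47 + 33, so 23^171 ≡ 33.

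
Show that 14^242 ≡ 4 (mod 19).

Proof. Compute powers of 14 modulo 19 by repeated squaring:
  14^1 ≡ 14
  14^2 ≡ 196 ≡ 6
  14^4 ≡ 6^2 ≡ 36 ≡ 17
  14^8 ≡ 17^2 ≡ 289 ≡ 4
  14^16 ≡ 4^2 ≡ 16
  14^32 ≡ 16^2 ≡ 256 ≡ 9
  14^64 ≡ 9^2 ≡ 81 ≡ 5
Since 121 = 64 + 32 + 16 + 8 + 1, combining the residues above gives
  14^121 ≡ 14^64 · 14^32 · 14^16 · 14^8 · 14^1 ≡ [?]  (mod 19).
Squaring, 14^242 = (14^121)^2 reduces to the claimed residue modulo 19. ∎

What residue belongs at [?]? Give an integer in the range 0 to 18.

2

Multiply the listed residues: 5 · 9 · 16 · 4 · 14 = 45 → 720 → 2880 → 40320.
Reducing modulo 19: 40320 = 2122·19 + 2, so 14^121 ≡ 2.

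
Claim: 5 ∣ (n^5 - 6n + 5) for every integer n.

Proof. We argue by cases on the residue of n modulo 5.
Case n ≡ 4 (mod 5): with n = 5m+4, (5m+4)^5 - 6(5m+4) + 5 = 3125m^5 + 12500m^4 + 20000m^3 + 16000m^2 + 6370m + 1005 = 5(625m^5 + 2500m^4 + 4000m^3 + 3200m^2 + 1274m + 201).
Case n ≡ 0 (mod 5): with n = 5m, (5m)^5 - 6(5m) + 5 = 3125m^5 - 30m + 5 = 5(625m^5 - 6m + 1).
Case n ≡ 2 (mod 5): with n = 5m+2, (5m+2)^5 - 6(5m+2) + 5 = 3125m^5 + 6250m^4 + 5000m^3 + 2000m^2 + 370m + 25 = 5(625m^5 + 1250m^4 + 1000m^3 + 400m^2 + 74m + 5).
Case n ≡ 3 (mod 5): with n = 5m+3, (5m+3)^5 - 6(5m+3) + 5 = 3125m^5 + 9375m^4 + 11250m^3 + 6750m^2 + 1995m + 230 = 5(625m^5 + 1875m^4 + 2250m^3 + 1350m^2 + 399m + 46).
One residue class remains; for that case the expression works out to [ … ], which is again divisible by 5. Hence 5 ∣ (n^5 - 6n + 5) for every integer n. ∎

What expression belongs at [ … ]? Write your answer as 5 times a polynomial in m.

The residues treated are {4, 0, 2, 3}, so the missing case is n ≡ 1 (mod 5); write n = 5m+1.
Then (5m+1)^5 - 6(5m+1) + 5 = 3125m^5 + 3125m^4 + 1250m^3 + 250m^2 - 5m = 5(625m^5 + 625m^4 + 250m^3 + 50m^2 - m).

5(625m^5 + 625m^4 + 250m^3 + 50m^2 - m)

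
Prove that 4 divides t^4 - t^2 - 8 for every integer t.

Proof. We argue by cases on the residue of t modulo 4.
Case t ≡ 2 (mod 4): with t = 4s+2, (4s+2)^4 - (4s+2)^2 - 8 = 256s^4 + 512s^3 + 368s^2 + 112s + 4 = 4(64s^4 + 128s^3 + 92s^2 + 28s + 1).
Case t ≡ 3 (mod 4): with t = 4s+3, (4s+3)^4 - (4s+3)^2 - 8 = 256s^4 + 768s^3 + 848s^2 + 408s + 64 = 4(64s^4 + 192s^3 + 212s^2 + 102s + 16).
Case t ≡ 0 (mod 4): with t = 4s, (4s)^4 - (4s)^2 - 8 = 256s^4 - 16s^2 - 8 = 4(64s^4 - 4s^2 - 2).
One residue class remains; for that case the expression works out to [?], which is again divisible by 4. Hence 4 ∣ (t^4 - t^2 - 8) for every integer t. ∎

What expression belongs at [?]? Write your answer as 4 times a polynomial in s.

4(64s^4 + 64s^3 + 20s^2 + 2s - 2)

The residues treated are {2, 3, 0}, so the missing case is t ≡ 1 (mod 4); write t = 4s+1.
Then (4s+1)^4 - (4s+1)^2 - 8 = 256s^4 + 256s^3 + 80s^2 + 8s - 8 = 4(64s^4 + 64s^3 + 20s^2 + 2s - 2).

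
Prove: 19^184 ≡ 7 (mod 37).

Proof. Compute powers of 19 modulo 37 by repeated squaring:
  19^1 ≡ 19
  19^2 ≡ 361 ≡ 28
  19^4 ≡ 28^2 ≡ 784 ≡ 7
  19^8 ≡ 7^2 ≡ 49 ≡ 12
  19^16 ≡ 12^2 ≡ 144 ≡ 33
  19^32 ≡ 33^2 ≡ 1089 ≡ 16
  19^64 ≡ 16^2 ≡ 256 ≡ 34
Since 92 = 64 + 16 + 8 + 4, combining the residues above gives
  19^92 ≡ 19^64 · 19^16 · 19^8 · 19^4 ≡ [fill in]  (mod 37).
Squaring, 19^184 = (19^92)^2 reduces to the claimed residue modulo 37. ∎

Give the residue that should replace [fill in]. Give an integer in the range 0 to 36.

9

19^64 · 19^16 · 19^8 · 19^4 ≡ 34 · 33 · 12 · 7 = 94248.
94248 mod 37 = 9, so 19^92 ≡ 9 (mod 37).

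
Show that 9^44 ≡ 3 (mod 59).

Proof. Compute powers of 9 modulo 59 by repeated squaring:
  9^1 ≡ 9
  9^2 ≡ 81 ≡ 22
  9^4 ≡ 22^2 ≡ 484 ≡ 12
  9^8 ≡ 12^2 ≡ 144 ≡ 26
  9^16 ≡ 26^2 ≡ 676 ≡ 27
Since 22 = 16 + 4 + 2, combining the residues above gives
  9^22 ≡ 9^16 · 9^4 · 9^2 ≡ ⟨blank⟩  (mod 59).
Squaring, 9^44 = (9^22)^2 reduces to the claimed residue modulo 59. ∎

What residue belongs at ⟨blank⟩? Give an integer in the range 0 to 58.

Multiply the listed residues: 27 · 12 · 22 = 324 → 7128.
Reducing modulo 59: 7128 = 120·59 + 48, so 9^22 ≡ 48.

48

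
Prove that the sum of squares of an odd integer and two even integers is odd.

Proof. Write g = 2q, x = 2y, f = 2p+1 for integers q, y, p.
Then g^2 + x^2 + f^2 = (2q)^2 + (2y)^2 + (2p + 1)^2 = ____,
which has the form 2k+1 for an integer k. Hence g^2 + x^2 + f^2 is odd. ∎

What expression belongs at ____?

2(2p^2 + 2p + 2q^2 + 2y^2) + 1

Expanding: (2q)^2 + (2y)^2 + (2p + 1)^2 = 4p^2 + 4p + 4q^2 + 4y^2 + 1.
Every term except the constant is even, so this is 2(2p^2 + 2p + 2q^2 + 2y^2) + 1,
and 2p^2 + 2p + 2q^2 + 2y^2 ∈ ℤ gives the required form.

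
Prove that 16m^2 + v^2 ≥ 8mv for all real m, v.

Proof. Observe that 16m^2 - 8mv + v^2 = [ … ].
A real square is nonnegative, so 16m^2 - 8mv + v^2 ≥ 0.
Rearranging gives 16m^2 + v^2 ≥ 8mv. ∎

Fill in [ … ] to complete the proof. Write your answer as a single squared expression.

The leading and trailing coefficients are 4^2 and 1^2, and 8 = 2·4·1, so the trinomial is (4m - v)^2.
Hence 16m^2 - 8mv + v^2 ≥ 0.

(4m - v)^2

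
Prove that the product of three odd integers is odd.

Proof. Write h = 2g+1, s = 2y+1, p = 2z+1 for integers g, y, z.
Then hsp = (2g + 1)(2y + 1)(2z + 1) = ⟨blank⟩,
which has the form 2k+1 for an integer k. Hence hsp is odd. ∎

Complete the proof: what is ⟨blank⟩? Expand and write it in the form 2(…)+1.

2(4gyz + 2gy + 2gz + g + 2yz + y + z) + 1

(2g + 1)(2y + 1)(2z + 1) = 8gyz + 4gy + 4gz + 2g + 4yz + 2y + 2z + 1
= 2(4gyz + 2gy + 2gz + g + 2yz + y + z) + 1.
Since 4gyz + 2gy + 2gz + g + 2yz + y + z is an integer, the product is of the form 2k+1 for an integer k.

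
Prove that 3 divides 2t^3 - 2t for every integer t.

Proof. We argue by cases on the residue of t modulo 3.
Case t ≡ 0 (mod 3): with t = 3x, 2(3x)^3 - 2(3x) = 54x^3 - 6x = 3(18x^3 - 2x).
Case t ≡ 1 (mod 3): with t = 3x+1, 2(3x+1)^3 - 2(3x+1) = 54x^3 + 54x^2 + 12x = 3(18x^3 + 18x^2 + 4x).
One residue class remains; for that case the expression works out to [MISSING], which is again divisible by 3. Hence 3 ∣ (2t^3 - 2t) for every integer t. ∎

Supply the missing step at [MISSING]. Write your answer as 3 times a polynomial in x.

The residues treated are {0, 1}, so the missing case is t ≡ 2 (mod 3); write t = 3x+2.
Then 2(3x+2)^3 - 2(3x+2) = 54x^3 + 108x^2 + 66x + 12 = 3(18x^3 + 36x^2 + 22x + 4).

3(18x^3 + 36x^2 + 22x + 4)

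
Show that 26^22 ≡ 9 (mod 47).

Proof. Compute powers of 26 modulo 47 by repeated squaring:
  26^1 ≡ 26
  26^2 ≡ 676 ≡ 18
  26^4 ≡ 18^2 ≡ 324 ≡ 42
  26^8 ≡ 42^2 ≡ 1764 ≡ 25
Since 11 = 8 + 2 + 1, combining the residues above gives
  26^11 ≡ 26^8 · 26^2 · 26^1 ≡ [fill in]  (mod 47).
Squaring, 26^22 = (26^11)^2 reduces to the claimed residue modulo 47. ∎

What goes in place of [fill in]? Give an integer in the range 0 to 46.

44

Multiply the listed residues: 25 · 18 · 26 = 450 → 11700.
Reducing modulo 47: 11700 = 248·47 + 44, so 26^11 ≡ 44.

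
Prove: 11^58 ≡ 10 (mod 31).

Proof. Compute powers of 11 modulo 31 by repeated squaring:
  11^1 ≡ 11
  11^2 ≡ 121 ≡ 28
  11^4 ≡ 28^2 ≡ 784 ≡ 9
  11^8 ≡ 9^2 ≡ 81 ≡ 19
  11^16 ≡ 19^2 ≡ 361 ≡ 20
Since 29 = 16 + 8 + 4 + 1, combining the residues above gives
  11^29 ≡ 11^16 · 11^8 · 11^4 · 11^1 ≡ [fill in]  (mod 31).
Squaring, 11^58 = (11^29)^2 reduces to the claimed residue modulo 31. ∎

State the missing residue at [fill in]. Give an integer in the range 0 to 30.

17

11^16 · 11^8 · 11^4 · 11^1 ≡ 20 · 19 · 9 · 11 = 37620.
37620 mod 31 = 17, so 11^29 ≡ 17 (mod 31).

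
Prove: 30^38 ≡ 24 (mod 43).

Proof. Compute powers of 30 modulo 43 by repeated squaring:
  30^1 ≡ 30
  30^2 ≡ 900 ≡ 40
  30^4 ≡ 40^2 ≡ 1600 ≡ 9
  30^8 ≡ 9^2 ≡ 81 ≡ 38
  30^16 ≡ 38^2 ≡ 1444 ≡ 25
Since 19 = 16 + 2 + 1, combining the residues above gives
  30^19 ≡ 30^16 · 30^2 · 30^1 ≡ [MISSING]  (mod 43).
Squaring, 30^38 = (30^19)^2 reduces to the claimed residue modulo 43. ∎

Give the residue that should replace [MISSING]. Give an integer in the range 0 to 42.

29

30^16 · 30^2 · 30^1 ≡ 25 · 40 · 30 = 30000.
30000 mod 43 = 29, so 30^19 ≡ 29 (mod 43).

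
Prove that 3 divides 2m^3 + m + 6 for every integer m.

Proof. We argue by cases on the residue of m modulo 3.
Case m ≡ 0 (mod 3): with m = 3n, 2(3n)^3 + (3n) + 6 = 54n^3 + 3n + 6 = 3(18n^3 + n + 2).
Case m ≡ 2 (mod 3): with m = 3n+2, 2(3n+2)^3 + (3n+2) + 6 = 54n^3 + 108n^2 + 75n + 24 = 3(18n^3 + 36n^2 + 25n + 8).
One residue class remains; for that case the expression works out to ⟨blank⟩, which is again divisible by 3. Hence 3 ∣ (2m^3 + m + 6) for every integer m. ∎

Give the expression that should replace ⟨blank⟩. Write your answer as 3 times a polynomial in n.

The residues treated are {0, 2}, so the missing case is m ≡ 1 (mod 3); write m = 3n+1.
Then 2(3n+1)^3 + (3n+1) + 6 = 54n^3 + 54n^2 + 21n + 9 = 3(18n^3 + 18n^2 + 7n + 3).

3(18n^3 + 18n^2 + 7n + 3)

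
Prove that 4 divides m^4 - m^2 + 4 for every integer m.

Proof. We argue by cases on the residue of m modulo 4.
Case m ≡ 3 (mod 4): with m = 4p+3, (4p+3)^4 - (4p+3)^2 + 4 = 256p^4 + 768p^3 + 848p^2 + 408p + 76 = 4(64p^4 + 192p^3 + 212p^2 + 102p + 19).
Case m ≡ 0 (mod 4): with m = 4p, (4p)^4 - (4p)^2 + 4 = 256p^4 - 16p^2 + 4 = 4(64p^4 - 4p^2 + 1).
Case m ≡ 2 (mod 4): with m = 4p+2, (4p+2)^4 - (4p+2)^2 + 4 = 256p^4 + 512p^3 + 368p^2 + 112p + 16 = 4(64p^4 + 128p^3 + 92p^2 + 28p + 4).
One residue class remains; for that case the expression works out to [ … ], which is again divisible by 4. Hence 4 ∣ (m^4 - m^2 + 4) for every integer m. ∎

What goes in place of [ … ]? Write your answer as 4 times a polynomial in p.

4(64p^4 + 64p^3 + 20p^2 + 2p + 1)

The residues treated are {3, 0, 2}, so the missing case is m ≡ 1 (mod 4); write m = 4p+1.
Then (4p+1)^4 - (4p+1)^2 + 4 = 256p^4 + 256p^3 + 80p^2 + 8p + 4 = 4(64p^4 + 64p^3 + 20p^2 + 2p + 1).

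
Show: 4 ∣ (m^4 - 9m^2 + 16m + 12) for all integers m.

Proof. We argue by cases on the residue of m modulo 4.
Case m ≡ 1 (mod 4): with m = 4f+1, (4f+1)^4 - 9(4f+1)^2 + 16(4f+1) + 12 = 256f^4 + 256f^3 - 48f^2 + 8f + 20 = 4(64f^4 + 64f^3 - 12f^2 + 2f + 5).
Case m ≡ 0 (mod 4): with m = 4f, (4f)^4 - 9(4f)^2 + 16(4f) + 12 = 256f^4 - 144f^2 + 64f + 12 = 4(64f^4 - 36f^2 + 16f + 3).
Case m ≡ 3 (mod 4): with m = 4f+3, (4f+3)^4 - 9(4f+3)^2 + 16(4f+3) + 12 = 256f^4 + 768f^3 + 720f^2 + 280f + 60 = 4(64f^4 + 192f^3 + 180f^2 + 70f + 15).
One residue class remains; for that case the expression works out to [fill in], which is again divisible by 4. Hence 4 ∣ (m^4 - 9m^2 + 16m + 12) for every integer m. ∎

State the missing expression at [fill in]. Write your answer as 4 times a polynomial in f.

Only m ≡ 2 (mod 4) is unaccounted for. Put m = 4f+2:
(4f+2)^4 - 9(4f+2)^2 + 16(4f+2) + 12 expands to 256f^4 + 512f^3 + 240f^2 + 48f + 24,
and factoring out 4 leaves 4(64f^4 + 128f^3 + 60f^2 + 12f + 6).

4(64f^4 + 128f^3 + 60f^2 + 12f + 6)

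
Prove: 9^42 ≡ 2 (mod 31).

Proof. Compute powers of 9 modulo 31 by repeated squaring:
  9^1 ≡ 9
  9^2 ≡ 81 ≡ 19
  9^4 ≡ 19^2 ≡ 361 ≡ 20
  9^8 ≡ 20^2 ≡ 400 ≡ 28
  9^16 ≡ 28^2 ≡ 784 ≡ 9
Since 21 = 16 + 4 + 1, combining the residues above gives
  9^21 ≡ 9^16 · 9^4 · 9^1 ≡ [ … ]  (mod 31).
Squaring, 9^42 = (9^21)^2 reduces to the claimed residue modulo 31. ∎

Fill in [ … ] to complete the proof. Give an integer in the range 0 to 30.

8

Multiply the listed residues: 9 · 20 · 9 = 180 → 1620.
Reducing modulo 31: 1620 = 52·31 + 8, so 9^21 ≡ 8.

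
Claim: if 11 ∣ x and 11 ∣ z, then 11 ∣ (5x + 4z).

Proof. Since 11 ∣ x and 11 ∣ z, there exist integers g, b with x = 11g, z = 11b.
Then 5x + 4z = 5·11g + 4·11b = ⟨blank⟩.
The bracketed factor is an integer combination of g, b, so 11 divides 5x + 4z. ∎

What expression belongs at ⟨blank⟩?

Each term has a factor of 11: 5·11g + 4·11b = 11·(4b + 5g).
Since 4b + 5g is an integer, 11 ∣ (5x + 4z).

11(4b + 5g)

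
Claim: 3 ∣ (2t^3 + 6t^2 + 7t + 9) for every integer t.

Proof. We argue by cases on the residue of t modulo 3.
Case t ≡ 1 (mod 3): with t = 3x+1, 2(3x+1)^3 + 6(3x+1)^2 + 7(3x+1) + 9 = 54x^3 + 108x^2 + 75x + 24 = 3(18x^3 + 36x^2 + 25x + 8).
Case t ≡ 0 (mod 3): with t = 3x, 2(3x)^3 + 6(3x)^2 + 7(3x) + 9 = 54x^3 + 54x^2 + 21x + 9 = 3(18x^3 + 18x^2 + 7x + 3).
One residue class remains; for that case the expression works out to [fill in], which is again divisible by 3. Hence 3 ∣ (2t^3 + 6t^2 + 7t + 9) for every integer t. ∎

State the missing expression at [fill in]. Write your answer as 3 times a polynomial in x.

3(18x^3 + 54x^2 + 55x + 21)

Only t ≡ 2 (mod 3) is unaccounted for. Put t = 3x+2:
2(3x+2)^3 + 6(3x+2)^2 + 7(3x+2) + 9 expands to 54x^3 + 162x^2 + 165x + 63,
and factoring out 3 leaves 3(18x^3 + 54x^2 + 55x + 21).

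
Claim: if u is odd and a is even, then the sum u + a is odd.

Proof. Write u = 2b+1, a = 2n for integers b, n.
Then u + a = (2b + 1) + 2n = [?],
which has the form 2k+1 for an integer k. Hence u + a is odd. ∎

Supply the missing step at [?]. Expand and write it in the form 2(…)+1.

2(b + n) + 1

(2b + 1) + 2n = 2b + 2n + 1
= 2(b + n) + 1.
Since b + n is an integer, the sum is of the form 2k+1 for an integer k.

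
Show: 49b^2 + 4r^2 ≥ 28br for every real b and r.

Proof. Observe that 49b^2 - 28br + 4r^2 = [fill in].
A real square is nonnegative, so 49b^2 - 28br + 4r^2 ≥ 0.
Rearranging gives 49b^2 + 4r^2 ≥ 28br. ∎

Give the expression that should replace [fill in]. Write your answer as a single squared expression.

(7b - 2r)^2

49b^2 - 28br + 4r^2 is a perfect-square trinomial: the outer terms are (7b)^2 and (2r)^2, and the cross term is -2·7b·2r.
So 49b^2 - 28br + 4r^2 = (7b - 2r)^2 ≥ 0.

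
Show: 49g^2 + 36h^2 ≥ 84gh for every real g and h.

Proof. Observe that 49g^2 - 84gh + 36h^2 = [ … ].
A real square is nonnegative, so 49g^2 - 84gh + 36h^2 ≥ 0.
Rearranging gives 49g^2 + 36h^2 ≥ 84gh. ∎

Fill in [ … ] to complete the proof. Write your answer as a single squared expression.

The leading and trailing coefficients are 7^2 and 6^2, and 84 = 2·7·6, so the trinomial is (7g - 6h)^2.
Hence 49g^2 - 84gh + 36h^2 ≥ 0.

(7g - 6h)^2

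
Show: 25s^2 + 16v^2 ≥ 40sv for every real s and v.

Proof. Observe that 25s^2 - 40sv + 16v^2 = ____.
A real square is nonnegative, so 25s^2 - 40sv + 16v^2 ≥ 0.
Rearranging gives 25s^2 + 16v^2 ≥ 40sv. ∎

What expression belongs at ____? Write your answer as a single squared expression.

(5s - 4v)^2

The leading and trailing coefficients are 5^2 and 4^2, and 40 = 2·5·4, so the trinomial is (5s - 4v)^2.
Hence 25s^2 - 40sv + 16v^2 ≥ 0.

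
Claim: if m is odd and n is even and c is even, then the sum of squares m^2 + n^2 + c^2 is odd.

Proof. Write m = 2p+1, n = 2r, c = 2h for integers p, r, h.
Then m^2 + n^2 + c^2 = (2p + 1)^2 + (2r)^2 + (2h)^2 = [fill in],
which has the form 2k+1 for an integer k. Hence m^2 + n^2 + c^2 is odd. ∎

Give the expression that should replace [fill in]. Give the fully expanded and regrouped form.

2(2h^2 + 2p^2 + 2p + 2r^2) + 1

Expanding: (2p + 1)^2 + (2r)^2 + (2h)^2 = 4h^2 + 4p^2 + 4p + 4r^2 + 1.
Every term except the constant is even, so this is 2(2h^2 + 2p^2 + 2p + 2r^2) + 1,
and 2h^2 + 2p^2 + 2p + 2r^2 ∈ ℤ gives the required form.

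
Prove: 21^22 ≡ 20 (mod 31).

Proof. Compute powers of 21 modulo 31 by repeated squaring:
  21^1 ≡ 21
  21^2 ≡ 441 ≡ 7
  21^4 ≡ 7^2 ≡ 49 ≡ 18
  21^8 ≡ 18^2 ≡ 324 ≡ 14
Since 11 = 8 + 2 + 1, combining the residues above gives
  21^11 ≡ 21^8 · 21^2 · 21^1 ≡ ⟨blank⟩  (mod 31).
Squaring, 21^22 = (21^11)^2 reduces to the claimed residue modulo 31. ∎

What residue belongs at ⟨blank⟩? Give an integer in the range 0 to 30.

12

21^8 · 21^2 · 21^1 ≡ 14 · 7 · 21 = 2058.
2058 mod 31 = 12, so 21^11 ≡ 12 (mod 31).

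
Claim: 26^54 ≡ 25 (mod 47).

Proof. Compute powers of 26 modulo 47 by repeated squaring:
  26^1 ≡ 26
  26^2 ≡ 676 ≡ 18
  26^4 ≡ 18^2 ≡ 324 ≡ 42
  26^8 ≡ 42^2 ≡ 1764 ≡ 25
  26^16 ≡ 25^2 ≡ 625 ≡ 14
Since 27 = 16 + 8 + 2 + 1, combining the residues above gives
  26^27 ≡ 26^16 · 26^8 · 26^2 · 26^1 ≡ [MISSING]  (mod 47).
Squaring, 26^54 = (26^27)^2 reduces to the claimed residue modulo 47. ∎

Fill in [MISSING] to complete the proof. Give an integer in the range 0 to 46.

26^16 · 26^8 · 26^2 · 26^1 ≡ 14 · 25 · 18 · 26 = 163800.
163800 mod 47 = 5, so 26^27 ≡ 5 (mod 47).

5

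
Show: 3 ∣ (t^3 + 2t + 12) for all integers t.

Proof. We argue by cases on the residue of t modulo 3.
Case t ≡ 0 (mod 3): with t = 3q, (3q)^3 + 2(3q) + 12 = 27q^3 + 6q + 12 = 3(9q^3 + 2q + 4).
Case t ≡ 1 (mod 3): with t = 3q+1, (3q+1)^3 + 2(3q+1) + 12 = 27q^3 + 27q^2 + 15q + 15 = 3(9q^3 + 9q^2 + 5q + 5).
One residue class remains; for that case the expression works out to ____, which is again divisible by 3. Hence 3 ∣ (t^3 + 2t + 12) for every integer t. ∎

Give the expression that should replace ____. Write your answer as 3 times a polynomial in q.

3(9q^3 + 18q^2 + 14q + 8)

The residues treated are {0, 1}, so the missing case is t ≡ 2 (mod 3); write t = 3q+2.
Then (3q+2)^3 + 2(3q+2) + 12 = 27q^3 + 54q^2 + 42q + 24 = 3(9q^3 + 18q^2 + 14q + 8).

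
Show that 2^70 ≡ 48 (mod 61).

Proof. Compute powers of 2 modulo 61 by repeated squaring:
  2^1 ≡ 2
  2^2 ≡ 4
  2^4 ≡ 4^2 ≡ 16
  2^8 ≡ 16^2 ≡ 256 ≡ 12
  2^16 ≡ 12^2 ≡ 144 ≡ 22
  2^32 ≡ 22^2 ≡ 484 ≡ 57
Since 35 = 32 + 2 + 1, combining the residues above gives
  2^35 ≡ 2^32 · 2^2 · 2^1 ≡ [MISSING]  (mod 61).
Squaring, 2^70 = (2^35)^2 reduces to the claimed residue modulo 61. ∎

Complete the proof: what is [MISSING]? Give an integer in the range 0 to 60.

Multiply the listed residues: 57 · 4 · 2 = 228 → 456.
Reducing modulo 61: 456 = 7·61 + 29, so 2^35 ≡ 29.

29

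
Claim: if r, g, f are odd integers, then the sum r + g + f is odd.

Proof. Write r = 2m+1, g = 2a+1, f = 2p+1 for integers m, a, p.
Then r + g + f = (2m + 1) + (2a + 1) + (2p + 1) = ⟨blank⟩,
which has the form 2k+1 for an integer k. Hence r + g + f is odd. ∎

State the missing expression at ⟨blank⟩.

Expanding: (2m + 1) + (2a + 1) + (2p + 1) = 2a + 2m + 2p + 3.
Every term except the constant is even, so this is 2(a + m + p + 1) + 1,
and a + m + p + 1 ∈ ℤ gives the required form.

2(a + m + p + 1) + 1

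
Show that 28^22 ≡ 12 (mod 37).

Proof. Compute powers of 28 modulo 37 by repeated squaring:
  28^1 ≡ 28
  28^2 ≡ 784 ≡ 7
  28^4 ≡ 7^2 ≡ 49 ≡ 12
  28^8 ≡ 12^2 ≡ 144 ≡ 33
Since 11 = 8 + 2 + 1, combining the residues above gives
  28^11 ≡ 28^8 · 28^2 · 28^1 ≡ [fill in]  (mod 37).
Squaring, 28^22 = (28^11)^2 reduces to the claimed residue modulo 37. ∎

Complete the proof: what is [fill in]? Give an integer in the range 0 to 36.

28^8 · 28^2 · 28^1 ≡ 33 · 7 · 28 = 6468.
6468 mod 37 = 30, so 28^11 ≡ 30 (mod 37).

30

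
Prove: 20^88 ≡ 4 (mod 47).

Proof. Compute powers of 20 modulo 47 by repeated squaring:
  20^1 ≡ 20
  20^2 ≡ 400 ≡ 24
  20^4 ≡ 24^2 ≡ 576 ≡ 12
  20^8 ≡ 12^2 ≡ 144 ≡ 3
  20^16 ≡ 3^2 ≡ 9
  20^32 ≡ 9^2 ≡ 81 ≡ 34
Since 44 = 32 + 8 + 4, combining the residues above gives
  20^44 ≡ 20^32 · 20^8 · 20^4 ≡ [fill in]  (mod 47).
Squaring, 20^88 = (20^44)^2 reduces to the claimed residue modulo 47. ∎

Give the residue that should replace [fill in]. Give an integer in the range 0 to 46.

20^32 · 20^8 · 20^4 ≡ 34 · 3 · 12 = 1224.
1224 mod 47 = 2, so 20^44 ≡ 2 (mod 47).

2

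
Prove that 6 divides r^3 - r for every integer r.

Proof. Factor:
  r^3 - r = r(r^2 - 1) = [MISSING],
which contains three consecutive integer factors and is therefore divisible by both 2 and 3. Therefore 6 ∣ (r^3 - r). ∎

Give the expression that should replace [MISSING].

r(r^2 - 1) = r(r - 1)(r + 1) = (r - 1)r(r + 1).
These three factors are consecutive integers, so their product is divisible by 6.

(r - 1)r(r + 1)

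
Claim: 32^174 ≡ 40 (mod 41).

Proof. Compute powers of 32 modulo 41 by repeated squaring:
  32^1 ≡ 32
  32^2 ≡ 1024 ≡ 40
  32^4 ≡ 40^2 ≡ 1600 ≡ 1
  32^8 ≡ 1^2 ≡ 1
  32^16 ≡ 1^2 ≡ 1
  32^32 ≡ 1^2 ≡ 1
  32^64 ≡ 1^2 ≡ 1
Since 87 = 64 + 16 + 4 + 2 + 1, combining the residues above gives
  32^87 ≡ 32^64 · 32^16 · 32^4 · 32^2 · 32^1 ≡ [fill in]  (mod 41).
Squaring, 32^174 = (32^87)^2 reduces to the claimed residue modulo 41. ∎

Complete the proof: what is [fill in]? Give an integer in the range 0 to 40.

32^64 · 32^16 · 32^4 · 32^2 · 32^1 ≡ 1 · 1 · 1 · 40 · 32 = 1280.
1280 mod 41 = 9, so 32^87 ≡ 9 (mod 41).

9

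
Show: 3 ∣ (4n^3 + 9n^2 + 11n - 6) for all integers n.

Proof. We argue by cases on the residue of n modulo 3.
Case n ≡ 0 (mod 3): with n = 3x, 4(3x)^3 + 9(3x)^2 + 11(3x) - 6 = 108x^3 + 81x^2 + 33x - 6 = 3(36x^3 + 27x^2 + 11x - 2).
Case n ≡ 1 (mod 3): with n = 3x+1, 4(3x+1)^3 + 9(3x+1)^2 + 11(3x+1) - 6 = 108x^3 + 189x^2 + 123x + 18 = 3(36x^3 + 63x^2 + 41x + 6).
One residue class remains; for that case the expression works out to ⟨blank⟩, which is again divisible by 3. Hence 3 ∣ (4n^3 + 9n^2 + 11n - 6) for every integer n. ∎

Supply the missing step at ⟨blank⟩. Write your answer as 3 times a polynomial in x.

3(36x^3 + 99x^2 + 95x + 28)

Only n ≡ 2 (mod 3) is unaccounted for. Put n = 3x+2:
4(3x+2)^3 + 9(3x+2)^2 + 11(3x+2) - 6 expands to 108x^3 + 297x^2 + 285x + 84,
and factoring out 3 leaves 3(36x^3 + 99x^2 + 95x + 28).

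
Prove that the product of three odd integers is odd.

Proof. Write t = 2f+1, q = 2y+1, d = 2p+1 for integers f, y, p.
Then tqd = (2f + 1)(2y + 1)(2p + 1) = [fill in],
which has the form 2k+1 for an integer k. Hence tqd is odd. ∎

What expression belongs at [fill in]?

2(4fpy + 2fp + 2fy + f + 2py + p + y) + 1

(2f + 1)(2y + 1)(2p + 1) = 8fpy + 4fp + 4fy + 2f + 4py + 2p + 2y + 1
= 2(4fpy + 2fp + 2fy + f + 2py + p + y) + 1.
Since 4fpy + 2fp + 2fy + f + 2py + p + y is an integer, the product is of the form 2k+1 for an integer k.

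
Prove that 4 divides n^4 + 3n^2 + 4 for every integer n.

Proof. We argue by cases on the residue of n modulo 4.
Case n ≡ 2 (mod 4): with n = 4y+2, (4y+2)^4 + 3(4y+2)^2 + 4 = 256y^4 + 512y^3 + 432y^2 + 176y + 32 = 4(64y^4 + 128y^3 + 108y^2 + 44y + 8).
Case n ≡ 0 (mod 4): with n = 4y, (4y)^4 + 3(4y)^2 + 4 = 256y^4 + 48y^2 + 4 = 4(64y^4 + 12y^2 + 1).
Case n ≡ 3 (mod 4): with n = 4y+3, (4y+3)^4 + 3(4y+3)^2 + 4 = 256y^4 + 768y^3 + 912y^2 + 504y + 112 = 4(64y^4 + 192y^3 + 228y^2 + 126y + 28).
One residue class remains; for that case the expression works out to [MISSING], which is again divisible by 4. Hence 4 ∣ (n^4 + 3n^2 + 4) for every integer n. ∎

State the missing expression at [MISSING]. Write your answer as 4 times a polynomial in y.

The residues treated are {2, 0, 3}, so the missing case is n ≡ 1 (mod 4); write n = 4y+1.
Then (4y+1)^4 + 3(4y+1)^2 + 4 = 256y^4 + 256y^3 + 144y^2 + 40y + 8 = 4(64y^4 + 64y^3 + 36y^2 + 10y + 2).

4(64y^4 + 64y^3 + 36y^2 + 10y + 2)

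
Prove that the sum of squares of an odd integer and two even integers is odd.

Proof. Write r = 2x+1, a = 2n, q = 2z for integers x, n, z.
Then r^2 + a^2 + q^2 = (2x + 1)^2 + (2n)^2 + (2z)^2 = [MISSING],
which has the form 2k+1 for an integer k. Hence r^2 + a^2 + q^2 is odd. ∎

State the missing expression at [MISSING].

Expanding: (2x + 1)^2 + (2n)^2 + (2z)^2 = 4n^2 + 4x^2 + 4x + 4z^2 + 1.
Every term except the constant is even, so this is 2(2n^2 + 2x^2 + 2x + 2z^2) + 1,
and 2n^2 + 2x^2 + 2x + 2z^2 ∈ ℤ gives the required form.

2(2n^2 + 2x^2 + 2x + 2z^2) + 1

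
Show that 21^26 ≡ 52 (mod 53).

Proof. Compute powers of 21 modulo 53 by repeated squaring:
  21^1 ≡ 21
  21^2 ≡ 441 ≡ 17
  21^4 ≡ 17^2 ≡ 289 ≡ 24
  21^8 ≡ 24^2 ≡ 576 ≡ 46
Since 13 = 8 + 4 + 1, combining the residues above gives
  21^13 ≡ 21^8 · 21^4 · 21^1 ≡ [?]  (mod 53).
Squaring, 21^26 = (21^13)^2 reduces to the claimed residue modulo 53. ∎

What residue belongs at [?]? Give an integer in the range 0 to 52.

Multiply the listed residues: 46 · 24 · 21 = 1104 → 23184.
Reducing modulo 53: 23184 = 437·53 + 23, so 21^13 ≡ 23.

23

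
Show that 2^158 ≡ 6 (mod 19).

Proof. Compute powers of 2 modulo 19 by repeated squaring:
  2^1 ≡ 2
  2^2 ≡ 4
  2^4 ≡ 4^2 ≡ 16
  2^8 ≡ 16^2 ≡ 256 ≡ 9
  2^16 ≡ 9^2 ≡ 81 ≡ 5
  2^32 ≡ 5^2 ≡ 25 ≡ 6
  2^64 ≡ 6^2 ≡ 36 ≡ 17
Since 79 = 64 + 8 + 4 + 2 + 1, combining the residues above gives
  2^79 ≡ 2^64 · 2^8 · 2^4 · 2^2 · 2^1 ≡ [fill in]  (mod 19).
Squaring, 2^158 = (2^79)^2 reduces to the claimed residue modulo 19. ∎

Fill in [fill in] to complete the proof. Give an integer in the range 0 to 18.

Multiply the listed residues: 17 · 9 · 16 · 4 · 2 = 153 → 2448 → 9792 → 19584.
Reducing modulo 19: 19584 = 1030·19 + 14, so 2^79 ≡ 14.

14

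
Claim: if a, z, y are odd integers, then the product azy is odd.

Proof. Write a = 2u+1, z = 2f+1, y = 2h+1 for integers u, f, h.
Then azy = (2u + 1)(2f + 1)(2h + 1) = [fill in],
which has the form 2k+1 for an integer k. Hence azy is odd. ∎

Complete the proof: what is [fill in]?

(2u + 1)(2f + 1)(2h + 1) = 8fhu + 4fh + 4fu + 2f + 4hu + 2h + 2u + 1
= 2(4fhu + 2fh + 2fu + f + 2hu + h + u) + 1.
Since 4fhu + 2fh + 2fu + f + 2hu + h + u is an integer, the product is of the form 2k+1 for an integer k.

2(4fhu + 2fh + 2fu + f + 2hu + h + u) + 1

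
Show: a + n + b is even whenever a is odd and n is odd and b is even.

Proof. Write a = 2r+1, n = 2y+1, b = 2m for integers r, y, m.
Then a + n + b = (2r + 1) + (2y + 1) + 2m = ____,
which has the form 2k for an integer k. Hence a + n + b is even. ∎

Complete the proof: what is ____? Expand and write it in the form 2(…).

(2r + 1) + (2y + 1) + 2m = 2m + 2r + 2y + 2
= 2(m + r + y + 1).
Since m + r + y + 1 is an integer, the sum is of the form 2k for an integer k.

2(m + r + y + 1)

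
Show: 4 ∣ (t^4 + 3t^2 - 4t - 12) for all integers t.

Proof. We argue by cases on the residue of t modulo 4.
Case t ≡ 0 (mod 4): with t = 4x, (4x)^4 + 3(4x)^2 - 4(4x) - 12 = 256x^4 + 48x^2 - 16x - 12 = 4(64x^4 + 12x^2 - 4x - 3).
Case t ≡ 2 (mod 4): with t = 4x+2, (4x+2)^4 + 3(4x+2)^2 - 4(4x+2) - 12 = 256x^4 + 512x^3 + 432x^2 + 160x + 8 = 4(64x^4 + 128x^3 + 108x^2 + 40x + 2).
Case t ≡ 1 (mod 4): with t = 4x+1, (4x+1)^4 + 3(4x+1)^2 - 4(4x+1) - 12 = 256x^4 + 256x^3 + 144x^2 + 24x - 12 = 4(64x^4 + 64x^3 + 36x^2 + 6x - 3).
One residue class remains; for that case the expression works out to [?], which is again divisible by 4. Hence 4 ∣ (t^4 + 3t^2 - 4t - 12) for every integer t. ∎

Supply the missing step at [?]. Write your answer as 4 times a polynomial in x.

Only t ≡ 3 (mod 4) is unaccounted for. Put t = 4x+3:
(4x+3)^4 + 3(4x+3)^2 - 4(4x+3) - 12 expands to 256x^4 + 768x^3 + 912x^2 + 488x + 84,
and factoring out 4 leaves 4(64x^4 + 192x^3 + 228x^2 + 122x + 21).

4(64x^4 + 192x^3 + 228x^2 + 122x + 21)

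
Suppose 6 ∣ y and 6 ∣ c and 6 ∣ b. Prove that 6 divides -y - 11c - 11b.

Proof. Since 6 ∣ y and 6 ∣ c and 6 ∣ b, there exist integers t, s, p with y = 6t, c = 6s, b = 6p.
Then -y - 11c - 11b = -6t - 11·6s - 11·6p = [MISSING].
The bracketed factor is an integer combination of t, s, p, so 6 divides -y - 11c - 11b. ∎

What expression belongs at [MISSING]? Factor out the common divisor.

6(-11p - 11s - t)

Pull the common 6 out of every term: -6t - 11·6s - 11·6p = 6(-11p - 11s - t).
-11p - 11s - t is an integer, which exhibits the divisibility.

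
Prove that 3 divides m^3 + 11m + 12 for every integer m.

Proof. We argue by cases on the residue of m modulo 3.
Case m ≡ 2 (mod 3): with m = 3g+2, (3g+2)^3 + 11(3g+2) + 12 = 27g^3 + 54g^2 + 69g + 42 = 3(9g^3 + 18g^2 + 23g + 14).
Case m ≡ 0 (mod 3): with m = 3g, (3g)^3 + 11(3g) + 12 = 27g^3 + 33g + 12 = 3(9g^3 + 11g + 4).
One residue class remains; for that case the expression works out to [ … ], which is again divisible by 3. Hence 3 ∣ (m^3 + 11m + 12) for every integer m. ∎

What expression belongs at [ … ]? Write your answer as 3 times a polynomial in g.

Only m ≡ 1 (mod 3) is unaccounted for. Put m = 3g+1:
(3g+1)^3 + 11(3g+1) + 12 expands to 27g^3 + 27g^2 + 42g + 24,
and factoring out 3 leaves 3(9g^3 + 9g^2 + 14g + 8).

3(9g^3 + 9g^2 + 14g + 8)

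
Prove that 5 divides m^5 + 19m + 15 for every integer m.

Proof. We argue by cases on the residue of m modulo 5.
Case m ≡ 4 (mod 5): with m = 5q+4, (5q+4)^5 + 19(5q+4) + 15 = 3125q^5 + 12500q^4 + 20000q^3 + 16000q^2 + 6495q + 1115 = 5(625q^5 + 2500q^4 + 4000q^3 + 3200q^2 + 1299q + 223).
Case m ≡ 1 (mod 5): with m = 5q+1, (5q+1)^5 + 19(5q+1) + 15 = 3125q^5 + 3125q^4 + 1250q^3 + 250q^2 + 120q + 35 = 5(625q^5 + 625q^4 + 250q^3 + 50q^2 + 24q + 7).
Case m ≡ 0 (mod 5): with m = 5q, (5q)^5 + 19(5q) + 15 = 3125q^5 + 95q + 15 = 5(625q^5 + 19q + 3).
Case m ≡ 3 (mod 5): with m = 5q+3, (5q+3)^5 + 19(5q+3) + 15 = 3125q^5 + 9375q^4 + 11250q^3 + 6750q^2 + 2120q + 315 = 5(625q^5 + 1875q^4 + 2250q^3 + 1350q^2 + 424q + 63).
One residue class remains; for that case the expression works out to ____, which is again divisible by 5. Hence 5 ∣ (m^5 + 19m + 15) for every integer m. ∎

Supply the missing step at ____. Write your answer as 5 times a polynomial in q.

Only m ≡ 2 (mod 5) is unaccounted for. Put m = 5q+2:
(5q+2)^5 + 19(5q+2) + 15 expands to 3125q^5 + 6250q^4 + 5000q^3 + 2000q^2 + 495q + 85,
and factoring out 5 leaves 5(625q^5 + 1250q^4 + 1000q^3 + 400q^2 + 99q + 17).

5(625q^5 + 1250q^4 + 1000q^3 + 400q^2 + 99q + 17)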